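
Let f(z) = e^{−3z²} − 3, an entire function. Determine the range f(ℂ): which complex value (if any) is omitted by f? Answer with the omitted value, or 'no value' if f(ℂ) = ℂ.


Little Picard bounds the complement of f(ℂ) to at most one point.
The exponent g(z) = −3z² is a nonconstant polynomial, hence surjective onto ℂ. So e^{g(z)} takes every value in {e^w : w ∈ ℂ} = ℂ ∖ {0}. Adding -3 shifts the range to ℂ ∖ {-3}. f omits exactly -3.

Omitted value: -3.


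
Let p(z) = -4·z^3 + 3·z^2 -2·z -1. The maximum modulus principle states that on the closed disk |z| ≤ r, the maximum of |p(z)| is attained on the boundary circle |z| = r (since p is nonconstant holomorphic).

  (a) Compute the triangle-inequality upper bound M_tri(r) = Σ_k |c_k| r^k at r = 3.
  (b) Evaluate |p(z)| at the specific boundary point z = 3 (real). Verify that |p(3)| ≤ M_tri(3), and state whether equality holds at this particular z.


Coefficients: c_0 = -1, c_1 = -2, c_2 = 3, c_3 = -4. Radius r = 3.
Part (a). Triangle bound: M_tri(r) = Σ_k |c_k| r^k
  = |-1|·3^0 + |-2|·3^1 + |3|·3^2 + |-4|·3^3
  = 1 + 6 + 27 + 108 = 142.
This bounds M(r) := max_{|z|=r} |p(z)| from above; equality holds iff all terms c_k z^k can be made to align in phase at a single z on |z|=r.
Part (b). At z = 3 (real, on the circle |z| = r):
  p(3) = (-1)·3^0 + (-2)·3^1 + (3)·3^2 + (-4)·3^3 = -88.
  |p(3)| = 88.
Check: |p(3)| = 88 ≤ 142 = M_tri(3). ✓ Equality does not hold at z = 3 (the coefficients have mixed signs, so the terms do not all align in phase there).

M_tri(3) = 142; |p(3)| = 88; equality at z=3: no.


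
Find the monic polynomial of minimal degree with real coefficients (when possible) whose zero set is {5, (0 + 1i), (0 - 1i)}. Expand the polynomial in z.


The polynomial is p(z) = ∏_{α ∈ S} (z − α), where S = {5, (0 + 1i), (0 - 1i)}.
Expanding the product yields: p(z) = z^3 -5·z^2 + z -5.
Note conjugate pairs combine to real quadratics: (z − (0+1i))(z − (0−1i)) = z² + 1.
The resulting polynomial has degree 3 and real coefficients as required.

p(z) = z^3 -5·z^2 + z -5.


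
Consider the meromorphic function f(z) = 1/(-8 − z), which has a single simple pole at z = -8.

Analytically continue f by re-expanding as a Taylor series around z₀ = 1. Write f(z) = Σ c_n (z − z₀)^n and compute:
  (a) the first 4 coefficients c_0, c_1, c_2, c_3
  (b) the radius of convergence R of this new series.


Let w = z − z₀, so z = z₀ + w.
Then -8 − z = -8 − (z₀ + w) = (-8 − z₀) − w = -9 − w.
f(z) = 1/(-9 − w) = (1/(-9)) · 1/(1 − w/(-9)) = Σ_{n≥0} w^n / (-9)^(n+1).
So c_n = 1/(-9)^(n+1):
  c_0 = 1/(-9)^1 = -1/9.
  c_1 = 1/(-9)^2 = 1/81.
  c_2 = 1/(-9)^3 = -1/729.
  c_3 = 1/(-9)^4 = 1/6561.
The series is valid for |w/d| < 1, i.e. |z − z₀| < |d|.
Radius of convergence: R = |-8 − z₀| = |-9| = 9 (distance from z₀ to the singularity z = -8).

c_0 = -1/9, c_1 = 1/81, c_2 = -1/729, c_3 = 1/6561; R = 9.


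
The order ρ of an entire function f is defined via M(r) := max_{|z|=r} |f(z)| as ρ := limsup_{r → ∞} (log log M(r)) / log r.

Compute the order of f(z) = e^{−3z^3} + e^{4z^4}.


Each summand is entire of order 3 and 4 respectively (as in the single-exponential case). The order of a sum is at most the max of the orders, so ρ ≤ 4. For the lower bound: on |z|=r choose arg z so that 4z^4 is real positive; then |e^{4z^4}| = e^{4r^4} while |e^{-3z^3}| ≤ e^{3r^3} = o(e^{4r^4}). So |f| ≥ e^{4r^4}(1 − o(1)) and ρ ≥ 4. Hence ρ = max(3, 4) = 4.
Therefore ρ = 4.

Order ρ = 4.


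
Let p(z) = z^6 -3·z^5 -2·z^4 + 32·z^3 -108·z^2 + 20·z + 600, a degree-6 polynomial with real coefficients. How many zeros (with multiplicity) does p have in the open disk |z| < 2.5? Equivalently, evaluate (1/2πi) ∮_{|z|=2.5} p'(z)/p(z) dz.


The zeros of p are: -3, (1 + 3i), (1 - 3i), (3 + 1i), (3 - 1i), -2.
Their magnitudes are: 3, 3.162, 3.162, 3.162, 3.162, 2.
Zeros with |z| < R = 2.5: -2.
Count = 1.
By the argument principle, (1/2πi) ∮_{|z|=R} p'(z)/p(z) dz equals exactly this count.

Number of zeros inside |z| < 2.5: 1.


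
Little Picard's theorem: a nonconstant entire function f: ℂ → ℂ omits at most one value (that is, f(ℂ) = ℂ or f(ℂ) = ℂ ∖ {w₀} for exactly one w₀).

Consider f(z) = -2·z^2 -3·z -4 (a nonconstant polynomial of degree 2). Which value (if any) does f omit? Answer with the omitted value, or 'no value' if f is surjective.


Little Picard bounds the complement of f(ℂ) to at most one point.
For every w ∈ ℂ, the equation p(z) − w = 0 is a nonconstant polynomial in z and hence has at least one root by the fundamental theorem of algebra. So p is surjective onto ℂ, omitting no value.

Omitted value: no value.


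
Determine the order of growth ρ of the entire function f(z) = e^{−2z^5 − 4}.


|e^{−2z^5 − 4}| = e^{Re(-2·z^5) + -4} ≤ e^{2|z|^5 + -4} = e^{2r^5 + -4} on |z| = r, so ρ ≤ 5. Choosing z on |z|=r so that -2·z^5 is real positive (always possible by picking arg z appropriately) gives |f(z)| = e^{2r^5 + -4}, matching the bound. The additive constant -4 does not affect log log M(r) ~ 5·log r. Hence ρ = 5.
Therefore ρ = 5.

Order ρ = 5.


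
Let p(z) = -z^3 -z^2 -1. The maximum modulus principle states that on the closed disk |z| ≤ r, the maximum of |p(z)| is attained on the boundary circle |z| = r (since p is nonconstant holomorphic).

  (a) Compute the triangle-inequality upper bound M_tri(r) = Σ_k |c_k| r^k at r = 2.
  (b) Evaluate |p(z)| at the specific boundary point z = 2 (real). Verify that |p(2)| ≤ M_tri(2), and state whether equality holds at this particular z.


Coefficients: c_0 = -1, c_1 = 0, c_2 = -1, c_3 = -1. Radius r = 2.
Part (a). Triangle bound: M_tri(r) = Σ_k |c_k| r^k
  = |-1|·2^0 + |0|·2^1 + |-1|·2^2 + |-1|·2^3
  = 1 + 0 + 4 + 8 = 13.
This bounds M(r) := max_{|z|=r} |p(z)| from above; equality holds iff all terms c_k z^k can be made to align in phase at a single z on |z|=r.
Part (b). At z = 2 (real, on the circle |z| = r):
  p(2) = (-1)·2^0 + (0)·2^1 + (-1)·2^2 + (-1)·2^3 = -13.
  |p(2)| = 13.
Since all nonzero coefficients share the same sign, |p(2)| = 13 = M_tri(2); the triangle bound is attained at z = 2, so in fact M(r) = 13.

M_tri(2) = 13; |p(2)| = 13; equality at z=2: yes.


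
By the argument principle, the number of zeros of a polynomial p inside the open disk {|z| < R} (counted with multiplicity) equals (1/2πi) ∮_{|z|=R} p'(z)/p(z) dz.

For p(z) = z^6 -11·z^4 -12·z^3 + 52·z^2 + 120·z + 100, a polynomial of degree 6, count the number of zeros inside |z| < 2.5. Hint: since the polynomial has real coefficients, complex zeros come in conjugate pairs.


The zeros of p are: (-1 + 1i), (-1 - 1i), (-2 + 1i), (-2 - 1i), (3 + 1i), (3 - 1i).
Their magnitudes are: 1.414, 1.414, 2.236, 2.236, 3.162, 3.162.
Zeros with |z| < R = 2.5: (-1 + 1i), (-1 - 1i), (-2 + 1i), (-2 - 1i).
Count = 4.
By the argument principle, (1/2πi) ∮_{|z|=R} p'(z)/p(z) dz equals exactly this count.

Number of zeros inside |z| < 2.5: 4.


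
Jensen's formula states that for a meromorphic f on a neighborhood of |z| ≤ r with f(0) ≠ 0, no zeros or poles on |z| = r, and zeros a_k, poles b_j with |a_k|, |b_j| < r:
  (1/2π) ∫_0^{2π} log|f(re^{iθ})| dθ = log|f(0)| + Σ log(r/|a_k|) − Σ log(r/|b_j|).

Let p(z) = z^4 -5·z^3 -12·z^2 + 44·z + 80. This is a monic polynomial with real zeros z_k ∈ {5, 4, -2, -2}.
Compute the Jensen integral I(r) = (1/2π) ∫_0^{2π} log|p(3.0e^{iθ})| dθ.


Zeros: -2, -2, 4, 5; r = 3.0.
Inside |z| < r: -2, -2. Outside (|z| ≥ r): 4, 5.
p(0) = 80, so log|p(0)| = log(80) = 4.3820.
Apply Jensen: I(r) = log|p(0)| + Σ_k log(r/|z_k|), summed over zeros inside |z| < r.
  log(r/|z_k|) for z_k = -2: log(3.0/2) = 0.4055
  log(r/|z_k|) for z_k = -2: log(3.0/2) = 0.4055
  Outside zeros (4, 5) contribute nothing to the Jensen sum.
Sum over inside zeros: 0.8109.
I(r) = log|p(0)| + (inside sum) = 4.3820 + 0.8109 = 5.1930.
Note: since some zeros are outside |z| ≤ r, the simplified n·log(r) form does NOT apply — only the inside zeros contribute.

I(r) ≈ 5.1930.


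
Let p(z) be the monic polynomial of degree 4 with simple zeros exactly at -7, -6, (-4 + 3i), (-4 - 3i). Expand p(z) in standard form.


The polynomial is p(z) = ∏_{α ∈ S} (z − α), where S = {-7, -6, (-4 + 3i), (-4 - 3i)}.
Expanding the product yields: p(z) = z^4 + 21·z^3 + 171·z^2 + 661·z + 1050.
Note conjugate pairs combine to real quadratics: (z − (-4+3i))(z − (-4−3i)) = z² + 8z + 25.
The resulting polynomial has degree 4 and real coefficients as required.

p(z) = z^4 + 21·z^3 + 171·z^2 + 661·z + 1050.


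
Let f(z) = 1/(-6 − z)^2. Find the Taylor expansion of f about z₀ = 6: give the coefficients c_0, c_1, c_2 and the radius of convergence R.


Let w = z − z₀, so z = z₀ + w.
Then -6 − z = -6 − (z₀ + w) = (-6 − z₀) − w = -12 − w.
f(z) = 1/(-12 − w)^2 = (1/(-12)^2) · (1 − w/(-12))^{−2}.
By the binomial series (1−u)^{−2} = Σ_{n≥0} C(n+1, 1) u^n for |u|<1, with u = w/(-12):
  c_n = C(n+1, 1) / (-12)^(n+2).
  c_0 = 1/(-12)^2 = 1/144.
  c_1 = 2/(-12)^3 = -1/864.
  c_2 = 3/(-12)^4 = 1/6912.
The series is valid for |w/d| < 1, i.e. |z − z₀| < |d|.
Radius of convergence: R = |-6 − z₀| = |-12| = 12 (distance from z₀ to the singularity z = -6).

c_0 = 1/144, c_1 = -1/864, c_2 = 1/6912; R = 12.


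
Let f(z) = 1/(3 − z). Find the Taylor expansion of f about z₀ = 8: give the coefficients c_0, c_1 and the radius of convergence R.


Let w = z − z₀, so z = z₀ + w.
Then 3 − z = 3 − (z₀ + w) = (3 − z₀) − w = -5 − w.
f(z) = 1/(-5 − w) = (1/(-5)) · 1/(1 − w/(-5)) = Σ_{n≥0} w^n / (-5)^(n+1).
So c_n = 1/(-5)^(n+1):
  c_0 = 1/(-5)^1 = -1/5.
  c_1 = 1/(-5)^2 = 1/25.
The series is valid for |w/d| < 1, i.e. |z − z₀| < |d|.
Radius of convergence: R = |3 − z₀| = |-5| = 5 (distance from z₀ to the singularity z = 3).

c_0 = -1/5, c_1 = 1/25; R = 5.


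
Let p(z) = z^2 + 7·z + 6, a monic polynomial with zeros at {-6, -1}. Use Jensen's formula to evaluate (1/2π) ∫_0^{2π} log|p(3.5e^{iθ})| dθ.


Zeros: -6, -1; r = 3.5.
Inside |z| < r: -1. Outside (|z| ≥ r): -6.
p(0) = 6, so log|p(0)| = log(6) = 1.7918.
Apply Jensen: I(r) = log|p(0)| + Σ_k log(r/|z_k|), summed over zeros inside |z| < r.
  log(r/|z_k|) for z_k = -1: log(3.5/1) = 1.2528
  Outside zeros (-6) contribute nothing to the Jensen sum.
Sum over inside zeros: 1.2528.
I(r) = log|p(0)| + (inside sum) = 1.7918 + 1.2528 = 3.0445.
Note: since some zeros are outside |z| ≤ r, the simplified n·log(r) form does NOT apply — only the inside zeros contribute.

I(r) ≈ 3.0445.


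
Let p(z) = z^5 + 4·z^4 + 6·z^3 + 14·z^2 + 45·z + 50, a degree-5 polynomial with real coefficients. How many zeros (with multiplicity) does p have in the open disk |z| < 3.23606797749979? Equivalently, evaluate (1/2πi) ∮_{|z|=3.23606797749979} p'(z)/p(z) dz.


The zeros of p are: (-2 + 1i), (-2 - 1i), -2, (1 + 2i), (1 - 2i).
Their magnitudes are: 2.236, 2.236, 2, 2.236, 2.236.
Zeros with |z| < R = 3.23606797749979: (-2 + 1i), (-2 - 1i), -2, (1 + 2i), (1 - 2i).
Count = 5.
By the argument principle, (1/2πi) ∮_{|z|=R} p'(z)/p(z) dz equals exactly this count.

Number of zeros inside |z| < 3.23606797749979: 5.


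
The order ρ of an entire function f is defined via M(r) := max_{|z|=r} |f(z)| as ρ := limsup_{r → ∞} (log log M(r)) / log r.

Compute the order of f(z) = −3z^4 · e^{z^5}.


M(r) = max_{|z|=r} |-3|·|z|^4·|e^{z^5}| = 3·r^4 · e^{1r^5} (the factors attain their maxima compatibly on |z|=r). Then log M(r) = log 3 + 4·log r + 1r^5, dominated by the last term, so log log M(r) ~ 5·log r. The polynomial factor -3z^4 contributes only a log r term and does not affect the order. ρ = 5.
Therefore ρ = 5.

Order ρ = 5.


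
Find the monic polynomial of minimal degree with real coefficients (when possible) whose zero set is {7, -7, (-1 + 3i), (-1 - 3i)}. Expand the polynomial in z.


The polynomial is p(z) = ∏_{α ∈ S} (z − α), where S = {7, -7, (-1 + 3i), (-1 - 3i)}.
Expanding the product yields: p(z) = z^4 + 2·z^3 -39·z^2 -98·z -490.
Note conjugate pairs combine to real quadratics: (z − (-1+3i))(z − (-1−3i)) = z² + 2z + 10.
The resulting polynomial has degree 4 and real coefficients as required.

p(z) = z^4 + 2·z^3 -39·z^2 -98·z -490.


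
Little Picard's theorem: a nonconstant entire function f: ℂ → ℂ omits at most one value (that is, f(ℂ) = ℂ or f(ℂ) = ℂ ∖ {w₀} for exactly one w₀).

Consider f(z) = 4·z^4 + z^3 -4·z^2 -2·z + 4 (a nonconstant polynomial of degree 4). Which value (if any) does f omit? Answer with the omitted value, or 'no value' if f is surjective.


Little Picard bounds the complement of f(ℂ) to at most one point.
For every w ∈ ℂ, the equation p(z) − w = 0 is a nonconstant polynomial in z and hence has at least one root by the fundamental theorem of algebra. So p is surjective onto ℂ, omitting no value.

Omitted value: no value.


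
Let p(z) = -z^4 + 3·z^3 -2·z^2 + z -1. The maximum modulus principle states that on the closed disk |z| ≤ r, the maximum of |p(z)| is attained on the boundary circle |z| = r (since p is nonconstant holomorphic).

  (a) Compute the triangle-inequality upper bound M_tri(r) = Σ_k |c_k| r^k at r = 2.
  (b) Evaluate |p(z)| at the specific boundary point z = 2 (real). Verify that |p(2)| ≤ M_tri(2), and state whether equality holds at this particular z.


Coefficients: c_0 = -1, c_1 = 1, c_2 = -2, c_3 = 3, c_4 = -1. Radius r = 2.
Part (a). Triangle bound: M_tri(r) = Σ_k |c_k| r^k
  = |-1|·2^0 + |1|·2^1 + |-2|·2^2 + |3|·2^3 + |-1|·2^4
  = 1 + 2 + 8 + 24 + 16 = 51.
This bounds M(r) := max_{|z|=r} |p(z)| from above; equality holds iff all terms c_k z^k can be made to align in phase at a single z on |z|=r.
Part (b). At z = 2 (real, on the circle |z| = r):
  p(2) = (-1)·2^0 + (1)·2^1 + (-2)·2^2 + (3)·2^3 + (-1)·2^4 = 1.
  |p(2)| = 1.
Check: |p(2)| = 1 ≤ 51 = M_tri(2). ✓ Equality does not hold at z = 2 (the coefficients have mixed signs, so the terms do not all align in phase there).

M_tri(2) = 51; |p(2)| = 1; equality at z=2: no.


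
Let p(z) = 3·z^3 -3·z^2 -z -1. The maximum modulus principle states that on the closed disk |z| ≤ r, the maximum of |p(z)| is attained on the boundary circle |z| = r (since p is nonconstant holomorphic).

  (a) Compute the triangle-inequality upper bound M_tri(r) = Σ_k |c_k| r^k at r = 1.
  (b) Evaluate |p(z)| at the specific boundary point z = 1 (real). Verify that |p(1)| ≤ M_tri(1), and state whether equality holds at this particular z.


Coefficients: c_0 = -1, c_1 = -1, c_2 = -3, c_3 = 3. Radius r = 1.
Part (a). Triangle bound: M_tri(r) = Σ_k |c_k| r^k
  = |-1|·1^0 + |-1|·1^1 + |-3|·1^2 + |3|·1^3
  = 1 + 1 + 3 + 3 = 8.
This bounds M(r) := max_{|z|=r} |p(z)| from above; equality holds iff all terms c_k z^k can be made to align in phase at a single z on |z|=r.
Part (b). At z = 1 (real, on the circle |z| = r):
  p(1) = (-1)·1^0 + (-1)·1^1 + (-3)·1^2 + (3)·1^3 = -2.
  |p(1)| = 2.
Check: |p(1)| = 2 ≤ 8 = M_tri(1). ✓ Equality does not hold at z = 1 (the coefficients have mixed signs, so the terms do not all align in phase there).

M_tri(1) = 8; |p(1)| = 2; equality at z=1: no.


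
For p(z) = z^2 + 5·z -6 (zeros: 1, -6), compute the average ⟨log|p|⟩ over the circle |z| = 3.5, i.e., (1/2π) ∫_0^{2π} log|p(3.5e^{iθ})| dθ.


Zeros: -6, 1; r = 3.5.
Inside |z| < r: 1. Outside (|z| ≥ r): -6.
p(0) = -6, so log|p(0)| = log(6) = 1.7918.
Apply Jensen: I(r) = log|p(0)| + Σ_k log(r/|z_k|), summed over zeros inside |z| < r.
  log(r/|z_k|) for z_k = 1: log(3.5/1) = 1.2528
  Outside zeros (-6) contribute nothing to the Jensen sum.
Sum over inside zeros: 1.2528.
I(r) = log|p(0)| + (inside sum) = 1.7918 + 1.2528 = 3.0445.
Note: since some zeros are outside |z| ≤ r, the simplified n·log(r) form does NOT apply — only the inside zeros contribute.

I(r) ≈ 3.0445.


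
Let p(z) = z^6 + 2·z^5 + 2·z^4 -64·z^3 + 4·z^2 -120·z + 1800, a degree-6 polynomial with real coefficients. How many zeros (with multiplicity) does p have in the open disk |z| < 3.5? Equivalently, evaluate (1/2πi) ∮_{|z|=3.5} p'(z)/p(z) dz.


The zeros of p are: (-3 + 3i), (-3 - 3i), (-1 + 3i), (-1 - 3i), (3 + 1i), (3 - 1i).
Their magnitudes are: 4.243, 4.243, 3.162, 3.162, 3.162, 3.162.
Zeros with |z| < R = 3.5: (-1 + 3i), (-1 - 3i), (3 + 1i), (3 - 1i).
Count = 4.
By the argument principle, (1/2πi) ∮_{|z|=R} p'(z)/p(z) dz equals exactly this count.

Number of zeros inside |z| < 3.5: 4.


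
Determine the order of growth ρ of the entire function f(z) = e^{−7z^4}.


|e^{−7z^4}| = e^{Re(-7·z^4) + 0} ≤ e^{7|z|^4 + 0} = e^{7r^4 + 0} on |z| = r, so ρ ≤ 4. Choosing z on |z|=r so that -7·z^4 is real positive (always possible by picking arg z appropriately) gives |f(z)| = e^{7r^4 + 0}, matching the bound. The additive constant 0 does not affect log log M(r) ~ 4·log r. Hence ρ = 4.
Therefore ρ = 4.

Order ρ = 4.


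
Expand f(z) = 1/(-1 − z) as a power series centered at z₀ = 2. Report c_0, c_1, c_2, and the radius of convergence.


Let w = z − z₀, so z = z₀ + w.
Then -1 − z = -1 − (z₀ + w) = (-1 − z₀) − w = -3 − w.
f(z) = 1/(-3 − w) = (1/(-3)) · 1/(1 − w/(-3)) = Σ_{n≥0} w^n / (-3)^(n+1).
So c_n = 1/(-3)^(n+1):
  c_0 = 1/(-3)^1 = -1/3.
  c_1 = 1/(-3)^2 = 1/9.
  c_2 = 1/(-3)^3 = -1/27.
The series is valid for |w/d| < 1, i.e. |z − z₀| < |d|.
Radius of convergence: R = |-1 − z₀| = |-3| = 3 (distance from z₀ to the singularity z = -1).

c_0 = -1/3, c_1 = 1/9, c_2 = -1/27; R = 3.


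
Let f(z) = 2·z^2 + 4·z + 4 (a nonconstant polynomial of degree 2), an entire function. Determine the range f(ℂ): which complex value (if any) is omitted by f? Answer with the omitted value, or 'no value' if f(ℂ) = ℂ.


Little Picard bounds the complement of f(ℂ) to at most one point.
For every w ∈ ℂ, the equation p(z) − w = 0 is a nonconstant polynomial in z and hence has at least one root by the fundamental theorem of algebra. So p is surjective onto ℂ, omitting no value.

Omitted value: no value.


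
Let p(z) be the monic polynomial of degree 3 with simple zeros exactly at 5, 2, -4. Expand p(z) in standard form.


The polynomial is p(z) = ∏_{α ∈ S} (z − α), where S = {5, 2, -4}.
Expanding the product yields: p(z) = z^3 -3·z^2 -18·z + 40.
The resulting polynomial has degree 3 and real coefficients as required.

p(z) = z^3 -3·z^2 -18·z + 40.


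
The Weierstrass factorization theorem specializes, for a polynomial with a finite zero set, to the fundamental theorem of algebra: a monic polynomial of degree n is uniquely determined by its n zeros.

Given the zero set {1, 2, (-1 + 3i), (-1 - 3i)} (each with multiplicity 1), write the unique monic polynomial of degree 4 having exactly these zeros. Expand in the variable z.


The polynomial is p(z) = ∏_{α ∈ S} (z − α), where S = {1, 2, (-1 + 3i), (-1 - 3i)}.
Expanding the product yields: p(z) = z^4 -z^3 + 6·z^2 -26·z + 20.
Note conjugate pairs combine to real quadratics: (z − (-1+3i))(z − (-1−3i)) = z² + 2z + 10.
The resulting polynomial has degree 4 and real coefficients as required.

p(z) = z^4 -z^3 + 6·z^2 -26·z + 20.


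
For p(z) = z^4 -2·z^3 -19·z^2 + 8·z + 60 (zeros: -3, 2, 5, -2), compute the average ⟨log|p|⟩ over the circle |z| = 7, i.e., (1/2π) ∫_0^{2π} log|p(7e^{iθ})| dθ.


Zeros: -3, -2, 2, 5; r = 7.
Inside |z| < r: -3, -2, 2, 5. Outside (|z| ≥ r): ∅.
p(0) = 60, so log|p(0)| = log(60) = 4.0943.
Apply Jensen: I(r) = log|p(0)| + Σ_k log(r/|z_k|), summed over zeros inside |z| < r.
  log(r/|z_k|) for z_k = -3: log(7/3) = 0.8473
  log(r/|z_k|) for z_k = 2: log(7/2) = 1.2528
  log(r/|z_k|) for z_k = 5: log(7/5) = 0.3365
  log(r/|z_k|) for z_k = -2: log(7/2) = 1.2528
Sum over inside zeros: 3.6893.
I(r) = log|p(0)| + (inside sum) = 4.0943 + 3.6893 = 7.7836.
Closed form (all zeros inside, monic): I(r) = n·log(r) = 4·log(7) = 7.7836. ✓

I(r) ≈ 7.7836.


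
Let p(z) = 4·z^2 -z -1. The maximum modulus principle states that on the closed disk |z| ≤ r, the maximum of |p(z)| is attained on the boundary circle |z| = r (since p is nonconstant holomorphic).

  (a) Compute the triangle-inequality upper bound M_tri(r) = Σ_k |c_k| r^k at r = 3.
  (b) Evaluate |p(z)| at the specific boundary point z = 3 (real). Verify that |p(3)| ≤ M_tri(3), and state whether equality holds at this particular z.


Coefficients: c_0 = -1, c_1 = -1, c_2 = 4. Radius r = 3.
Part (a). Triangle bound: M_tri(r) = Σ_k |c_k| r^k
  = |-1|·3^0 + |-1|·3^1 + |4|·3^2
  = 1 + 3 + 36 = 40.
This bounds M(r) := max_{|z|=r} |p(z)| from above; equality holds iff all terms c_k z^k can be made to align in phase at a single z on |z|=r.
Part (b). At z = 3 (real, on the circle |z| = r):
  p(3) = (-1)·3^0 + (-1)·3^1 + (4)·3^2 = 32.
  |p(3)| = 32.
Check: |p(3)| = 32 ≤ 40 = M_tri(3). ✓ Equality does not hold at z = 3 (the coefficients have mixed signs, so the terms do not all align in phase there).

M_tri(3) = 40; |p(3)| = 32; equality at z=3: no.


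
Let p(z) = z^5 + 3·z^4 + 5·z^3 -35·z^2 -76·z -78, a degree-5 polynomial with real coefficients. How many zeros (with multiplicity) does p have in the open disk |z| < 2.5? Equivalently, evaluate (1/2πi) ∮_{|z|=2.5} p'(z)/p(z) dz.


The zeros of p are: 3, (-2 + 3i), (-2 - 3i), (-1 + 1i), (-1 - 1i).
Their magnitudes are: 3, 3.606, 3.606, 1.414, 1.414.
Zeros with |z| < R = 2.5: (-1 + 1i), (-1 - 1i).
Count = 2.
By the argument principle, (1/2πi) ∮_{|z|=R} p'(z)/p(z) dz equals exactly this count.

Number of zeros inside |z| < 2.5: 2.


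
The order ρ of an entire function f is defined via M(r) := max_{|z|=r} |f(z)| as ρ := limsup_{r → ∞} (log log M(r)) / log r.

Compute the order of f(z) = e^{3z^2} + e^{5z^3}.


Each summand is entire of order 2 and 3 respectively (as in the single-exponential case). The order of a sum is at most the max of the orders, so ρ ≤ 3. For the lower bound: on |z|=r choose arg z so that 5z^3 is real positive; then |e^{5z^3}| = e^{5r^3} while |e^{3z^2}| ≤ e^{3r^2} = o(e^{5r^3}). So |f| ≥ e^{5r^3}(1 − o(1)) and ρ ≥ 3. Hence ρ = max(2, 3) = 3.
Therefore ρ = 3.

Order ρ = 3.


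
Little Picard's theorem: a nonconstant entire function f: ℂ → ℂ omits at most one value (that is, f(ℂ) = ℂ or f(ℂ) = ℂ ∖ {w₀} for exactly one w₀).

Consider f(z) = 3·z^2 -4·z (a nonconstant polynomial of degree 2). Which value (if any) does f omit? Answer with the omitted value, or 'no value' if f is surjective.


Little Picard bounds the complement of f(ℂ) to at most one point.
For every w ∈ ℂ, the equation p(z) − w = 0 is a nonconstant polynomial in z and hence has at least one root by the fundamental theorem of algebra. So p is surjective onto ℂ, omitting no value.

Omitted value: no value.


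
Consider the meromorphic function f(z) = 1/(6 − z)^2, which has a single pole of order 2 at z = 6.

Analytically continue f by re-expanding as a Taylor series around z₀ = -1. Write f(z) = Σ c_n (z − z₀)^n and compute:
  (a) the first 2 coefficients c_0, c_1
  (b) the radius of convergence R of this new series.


Let w = z − z₀, so z = z₀ + w.
Then 6 − z = 6 − (z₀ + w) = (6 − z₀) − w = 7 − w.
f(z) = 1/(7 − w)^2 = (1/(7)^2) · (1 − w/(7))^{−2}.
By the binomial series (1−u)^{−2} = Σ_{n≥0} C(n+1, 1) u^n for |u|<1, with u = w/(7):
  c_n = C(n+1, 1) / (7)^(n+2).
  c_0 = 1/(7)^2 = 1/49.
  c_1 = 2/(7)^3 = 2/343.
The series is valid for |w/d| < 1, i.e. |z − z₀| < |d|.
Radius of convergence: R = |6 − z₀| = |7| = 7 (distance from z₀ to the singularity z = 6).

c_0 = 1/49, c_1 = 2/343; R = 7.


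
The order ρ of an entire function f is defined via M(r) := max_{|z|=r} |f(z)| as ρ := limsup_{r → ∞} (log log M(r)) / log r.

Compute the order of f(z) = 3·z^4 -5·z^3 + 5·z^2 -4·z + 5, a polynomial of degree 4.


|f(z)| ≤ Σ|c_k|·r^k = O(r^4) as r → ∞. Polynomial growth is O(e^{r^ε}) for every ε > 0 (since r^4/e^{r^ε} → 0), so ρ ≤ ε for all ε > 0, i.e. ρ = 0. Every nonconstant polynomial has order 0.
Therefore ρ = 0.

Order ρ = 0.


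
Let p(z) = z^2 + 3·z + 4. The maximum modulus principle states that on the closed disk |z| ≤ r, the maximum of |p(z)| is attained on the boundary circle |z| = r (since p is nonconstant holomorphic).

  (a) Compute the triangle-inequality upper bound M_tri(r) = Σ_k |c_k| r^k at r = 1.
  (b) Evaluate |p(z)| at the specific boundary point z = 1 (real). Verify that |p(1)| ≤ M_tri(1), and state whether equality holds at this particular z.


Coefficients: c_0 = 4, c_1 = 3, c_2 = 1. Radius r = 1.
Part (a). Triangle bound: M_tri(r) = Σ_k |c_k| r^k
  = |4|·1^0 + |3|·1^1 + |1|·1^2
  = 4 + 3 + 1 = 8.
This bounds M(r) := max_{|z|=r} |p(z)| from above; equality holds iff all terms c_k z^k can be made to align in phase at a single z on |z|=r.
Part (b). At z = 1 (real, on the circle |z| = r):
  p(1) = (4)·1^0 + (3)·1^1 + (1)·1^2 = 8.
  |p(1)| = 8.
Since all nonzero coefficients share the same sign, |p(1)| = 8 = M_tri(1); the triangle bound is attained at z = 1, so in fact M(r) = 8.

M_tri(1) = 8; |p(1)| = 8; equality at z=1: yes.


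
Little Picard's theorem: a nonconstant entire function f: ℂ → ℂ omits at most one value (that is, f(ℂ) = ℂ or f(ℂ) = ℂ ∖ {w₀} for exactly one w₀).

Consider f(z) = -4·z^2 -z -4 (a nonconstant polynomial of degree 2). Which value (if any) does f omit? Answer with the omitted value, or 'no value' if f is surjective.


Little Picard bounds the complement of f(ℂ) to at most one point.
For every w ∈ ℂ, the equation p(z) − w = 0 is a nonconstant polynomial in z and hence has at least one root by the fundamental theorem of algebra. So p is surjective onto ℂ, omitting no value.

Omitted value: no value.


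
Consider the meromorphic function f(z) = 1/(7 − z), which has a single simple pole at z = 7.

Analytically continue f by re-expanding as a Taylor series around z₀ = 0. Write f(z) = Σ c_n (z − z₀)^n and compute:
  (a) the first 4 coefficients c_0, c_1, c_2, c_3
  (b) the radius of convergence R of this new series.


Let w = z − z₀, so z = z₀ + w.
Then 7 − z = 7 − (z₀ + w) = (7 − z₀) − w = 7 − w.
f(z) = 1/(7 − w) = (1/(7)) · 1/(1 − w/(7)) = Σ_{n≥0} w^n / (7)^(n+1).
So c_n = 1/(7)^(n+1):
  c_0 = 1/(7)^1 = 1/7.
  c_1 = 1/(7)^2 = 1/49.
  c_2 = 1/(7)^3 = 1/343.
  c_3 = 1/(7)^4 = 1/2401.
The series is valid for |w/d| < 1, i.e. |z − z₀| < |d|.
Radius of convergence: R = |7 − z₀| = |7| = 7 (distance from z₀ to the singularity z = 7).

c_0 = 1/7, c_1 = 1/49, c_2 = 1/343, c_3 = 1/2401; R = 7.


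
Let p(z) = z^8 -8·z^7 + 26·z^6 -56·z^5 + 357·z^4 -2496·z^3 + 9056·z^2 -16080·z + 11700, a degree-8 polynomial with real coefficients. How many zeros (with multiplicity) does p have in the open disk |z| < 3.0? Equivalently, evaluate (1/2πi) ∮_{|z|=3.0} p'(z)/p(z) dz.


The zeros of p are: (-3 + 3i), (-3 - 3i), (3 + 1i), (3 - 1i), (2 + 3i), (2 - 3i), (2 + 1i), (2 - 1i).
Their magnitudes are: 4.243, 4.243, 3.162, 3.162, 3.606, 3.606, 2.236, 2.236.
Zeros with |z| < R = 3.0: (2 + 1i), (2 - 1i).
Count = 2.
By the argument principle, (1/2πi) ∮_{|z|=R} p'(z)/p(z) dz equals exactly this count.

Number of zeros inside |z| < 3.0: 2.


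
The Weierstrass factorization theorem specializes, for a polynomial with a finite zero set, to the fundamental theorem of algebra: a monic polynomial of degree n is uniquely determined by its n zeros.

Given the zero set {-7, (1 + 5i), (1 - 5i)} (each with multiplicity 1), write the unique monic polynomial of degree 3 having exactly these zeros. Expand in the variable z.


The polynomial is p(z) = ∏_{α ∈ S} (z − α), where S = {-7, (1 + 5i), (1 - 5i)}.
Expanding the product yields: p(z) = z^3 + 5·z^2 + 12·z + 182.
Note conjugate pairs combine to real quadratics: (z − (1+5i))(z − (1−5i)) = z² − 2z + 26.
The resulting polynomial has degree 3 and real coefficients as required.

p(z) = z^3 + 5·z^2 + 12·z + 182.


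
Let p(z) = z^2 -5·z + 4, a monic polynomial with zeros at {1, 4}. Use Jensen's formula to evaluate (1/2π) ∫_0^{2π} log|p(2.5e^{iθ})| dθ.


Zeros: 1, 4; r = 2.5.
Inside |z| < r: 1. Outside (|z| ≥ r): 4.
p(0) = 4, so log|p(0)| = log(4) = 1.3863.
Apply Jensen: I(r) = log|p(0)| + Σ_k log(r/|z_k|), summed over zeros inside |z| < r.
  log(r/|z_k|) for z_k = 1: log(2.5/1) = 0.9163
  Outside zeros (4) contribute nothing to the Jensen sum.
Sum over inside zeros: 0.9163.
I(r) = log|p(0)| + (inside sum) = 1.3863 + 0.9163 = 2.3026.
Note: since some zeros are outside |z| ≤ r, the simplified n·log(r) form does NOT apply — only the inside zeros contribute.

I(r) ≈ 2.3026.


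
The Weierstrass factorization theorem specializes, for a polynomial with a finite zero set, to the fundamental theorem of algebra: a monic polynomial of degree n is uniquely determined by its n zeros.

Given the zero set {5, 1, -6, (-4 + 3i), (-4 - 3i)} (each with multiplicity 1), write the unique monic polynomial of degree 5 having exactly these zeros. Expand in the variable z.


The polynomial is p(z) = ∏_{α ∈ S} (z − α), where S = {5, 1, -6, (-4 + 3i), (-4 - 3i)}.
Expanding the product yields: p(z) = z^5 + 8·z^4 -6·z^3 -218·z^2 -535·z + 750.
Note conjugate pairs combine to real quadratics: (z − (-4+3i))(z − (-4−3i)) = z² + 8z + 25.
The resulting polynomial has degree 5 and real coefficients as required.

p(z) = z^5 + 8·z^4 -6·z^3 -218·z^2 -535·z + 750.


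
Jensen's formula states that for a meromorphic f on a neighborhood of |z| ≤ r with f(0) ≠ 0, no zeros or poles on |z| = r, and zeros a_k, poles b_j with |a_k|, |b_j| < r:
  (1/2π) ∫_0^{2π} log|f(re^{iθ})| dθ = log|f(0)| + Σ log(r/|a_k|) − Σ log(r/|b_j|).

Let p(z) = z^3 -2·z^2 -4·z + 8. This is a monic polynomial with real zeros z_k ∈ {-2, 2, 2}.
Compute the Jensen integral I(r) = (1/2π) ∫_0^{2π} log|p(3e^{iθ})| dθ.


Zeros: -2, 2, 2; r = 3.
Inside |z| < r: -2, 2, 2. Outside (|z| ≥ r): ∅.
p(0) = 8, so log|p(0)| = log(8) = 2.0794.
Apply Jensen: I(r) = log|p(0)| + Σ_k log(r/|z_k|), summed over zeros inside |z| < r.
  log(r/|z_k|) for z_k = -2: log(3/2) = 0.4055
  log(r/|z_k|) for z_k = 2: log(3/2) = 0.4055
  log(r/|z_k|) for z_k = 2: log(3/2) = 0.4055
Sum over inside zeros: 1.2164.
I(r) = log|p(0)| + (inside sum) = 2.0794 + 1.2164 = 3.2958.
Closed form (all zeros inside, monic): I(r) = n·log(r) = 3·log(3) = 3.2958. ✓

I(r) ≈ 3.2958.


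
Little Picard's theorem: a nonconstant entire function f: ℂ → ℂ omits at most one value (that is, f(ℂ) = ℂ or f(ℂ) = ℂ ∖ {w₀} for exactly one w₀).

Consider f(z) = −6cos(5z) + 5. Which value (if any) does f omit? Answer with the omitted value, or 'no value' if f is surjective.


Little Picard bounds the complement of f(ℂ) to at most one point.
cos is entire and surjective onto ℂ: for every w ∈ ℂ, cos(ζ) = w has a solution ζ ∈ ℂ (e.g., via the complex inverse arccos). With ζ = 5z this gives z = ζ/(5). Then -6·cos(5z) takes every value in -6·ℂ = ℂ, and adding 5 is a bijection of ℂ. So f is surjective and omits no value. (Note: only on the real line is cos bounded by [−1, 1].)

Omitted value: no value.


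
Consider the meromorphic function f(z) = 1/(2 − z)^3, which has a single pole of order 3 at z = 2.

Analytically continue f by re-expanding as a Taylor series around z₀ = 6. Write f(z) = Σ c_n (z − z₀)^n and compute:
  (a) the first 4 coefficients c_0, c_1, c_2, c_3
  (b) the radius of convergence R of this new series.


Let w = z − z₀, so z = z₀ + w.
Then 2 − z = 2 − (z₀ + w) = (2 − z₀) − w = -4 − w.
f(z) = 1/(-4 − w)^3 = (1/(-4)^3) · (1 − w/(-4))^{−3}.
By the binomial series (1−u)^{−3} = Σ_{n≥0} C(n+2, 2) u^n for |u|<1, with u = w/(-4):
  c_n = C(n+2, 2) / (-4)^(n+3).
  c_0 = 1/(-4)^3 = -1/64.
  c_1 = 3/(-4)^4 = 3/256.
  c_2 = 6/(-4)^5 = -3/512.
  c_3 = 10/(-4)^6 = 5/2048.
The series is valid for |w/d| < 1, i.e. |z − z₀| < |d|.
Radius of convergence: R = |2 − z₀| = |-4| = 4 (distance from z₀ to the singularity z = 2).

c_0 = -1/64, c_1 = 3/256, c_2 = -3/512, c_3 = 5/2048; R = 4.


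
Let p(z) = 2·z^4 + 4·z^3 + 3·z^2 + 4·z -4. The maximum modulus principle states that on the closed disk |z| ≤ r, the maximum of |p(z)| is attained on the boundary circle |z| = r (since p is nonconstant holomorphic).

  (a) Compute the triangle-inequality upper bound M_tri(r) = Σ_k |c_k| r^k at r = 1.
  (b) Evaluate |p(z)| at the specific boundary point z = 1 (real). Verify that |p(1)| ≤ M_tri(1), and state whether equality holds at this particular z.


Coefficients: c_0 = -4, c_1 = 4, c_2 = 3, c_3 = 4, c_4 = 2. Radius r = 1.
Part (a). Triangle bound: M_tri(r) = Σ_k |c_k| r^k
  = |-4|·1^0 + |4|·1^1 + |3|·1^2 + |4|·1^3 + |2|·1^4
  = 4 + 4 + 3 + 4 + 2 = 17.
This bounds M(r) := max_{|z|=r} |p(z)| from above; equality holds iff all terms c_k z^k can be made to align in phase at a single z on |z|=r.
Part (b). At z = 1 (real, on the circle |z| = r):
  p(1) = (-4)·1^0 + (4)·1^1 + (3)·1^2 + (4)·1^3 + (2)·1^4 = 9.
  |p(1)| = 9.
Check: |p(1)| = 9 ≤ 17 = M_tri(1). ✓ Equality does not hold at z = 1 (the coefficients have mixed signs, so the terms do not all align in phase there).

M_tri(1) = 17; |p(1)| = 9; equality at z=1: no.


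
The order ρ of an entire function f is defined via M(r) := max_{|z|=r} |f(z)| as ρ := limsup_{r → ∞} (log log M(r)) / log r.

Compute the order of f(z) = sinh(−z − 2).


sinh(w) is a linear combination of e^{iw} and e^{−iw} (or e^w, e^{−w} in the hyperbolic case), so |sinh(w)| ≤ e^{|w|}. With w = −z − 2, |w| ≤ 1|z| + 2 = 1r + 2 on |z| = r, giving M(r) ≤ e^{1r + 2}, so ρ ≤ 1. On a suitable ray (z = it for sin/cos; z = t for sinh/cosh, t real → ∞), |sinh(−z − 2)| grows like e^{1|t|}/2, so ρ ≥ 1. Hence ρ = 1.
Therefore ρ = 1.

Order ρ = 1.


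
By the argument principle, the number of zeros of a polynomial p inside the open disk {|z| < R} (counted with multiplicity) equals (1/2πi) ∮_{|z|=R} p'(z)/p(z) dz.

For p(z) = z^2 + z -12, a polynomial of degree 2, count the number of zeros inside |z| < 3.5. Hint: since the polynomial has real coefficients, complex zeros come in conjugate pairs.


The zeros of p are: -4, 3.
Their magnitudes are: 4, 3.
Zeros with |z| < R = 3.5: 3.
Count = 1.
By the argument principle, (1/2πi) ∮_{|z|=R} p'(z)/p(z) dz equals exactly this count.

Number of zeros inside |z| < 3.5: 1.


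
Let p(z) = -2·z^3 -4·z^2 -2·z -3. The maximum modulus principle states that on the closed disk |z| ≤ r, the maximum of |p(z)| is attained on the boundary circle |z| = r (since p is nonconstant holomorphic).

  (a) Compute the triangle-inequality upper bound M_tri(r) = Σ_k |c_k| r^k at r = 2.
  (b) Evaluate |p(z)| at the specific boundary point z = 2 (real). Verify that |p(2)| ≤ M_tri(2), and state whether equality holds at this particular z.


Coefficients: c_0 = -3, c_1 = -2, c_2 = -4, c_3 = -2. Radius r = 2.
Part (a). Triangle bound: M_tri(r) = Σ_k |c_k| r^k
  = |-3|·2^0 + |-2|·2^1 + |-4|·2^2 + |-2|·2^3
  = 3 + 4 + 16 + 16 = 39.
This bounds M(r) := max_{|z|=r} |p(z)| from above; equality holds iff all terms c_k z^k can be made to align in phase at a single z on |z|=r.
Part (b). At z = 2 (real, on the circle |z| = r):
  p(2) = (-3)·2^0 + (-2)·2^1 + (-4)·2^2 + (-2)·2^3 = -39.
  |p(2)| = 39.
Since all nonzero coefficients share the same sign, |p(2)| = 39 = M_tri(2); the triangle bound is attained at z = 2, so in fact M(r) = 39.

M_tri(2) = 39; |p(2)| = 39; equality at z=2: yes.


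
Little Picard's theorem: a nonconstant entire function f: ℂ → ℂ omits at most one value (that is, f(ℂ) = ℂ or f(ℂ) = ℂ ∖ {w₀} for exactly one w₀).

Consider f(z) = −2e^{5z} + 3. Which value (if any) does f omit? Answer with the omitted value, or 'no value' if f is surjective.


Little Picard bounds the complement of f(ℂ) to at most one point.
e^{5z} is never zero on ℂ, so -2·e^{5z} takes every value in ℂ ∖ {0}. Adding 3 shifts the range to ℂ ∖ {3}. Thus f omits exactly the value 3.

Omitted value: 3.


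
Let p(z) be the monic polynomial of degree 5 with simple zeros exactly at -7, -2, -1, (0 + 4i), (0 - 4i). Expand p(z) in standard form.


The polynomial is p(z) = ∏_{α ∈ S} (z − α), where S = {-7, -2, -1, (0 + 4i), (0 - 4i)}.
Expanding the product yields: p(z) = z^5 + 10·z^4 + 39·z^3 + 174·z^2 + 368·z + 224.
Note conjugate pairs combine to real quadratics: (z − (0+4i))(z − (0−4i)) = z² + 16.
The resulting polynomial has degree 5 and real coefficients as required.

p(z) = z^5 + 10·z^4 + 39·z^3 + 174·z^2 + 368·z + 224.


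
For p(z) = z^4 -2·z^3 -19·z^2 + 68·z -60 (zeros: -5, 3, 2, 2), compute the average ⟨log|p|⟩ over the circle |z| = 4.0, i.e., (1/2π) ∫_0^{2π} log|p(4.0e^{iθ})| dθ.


Zeros: -5, 2, 2, 3; r = 4.0.
Inside |z| < r: 2, 2, 3. Outside (|z| ≥ r): -5.
p(0) = -60, so log|p(0)| = log(60) = 4.0943.
Apply Jensen: I(r) = log|p(0)| + Σ_k log(r/|z_k|), summed over zeros inside |z| < r.
  log(r/|z_k|) for z_k = 3: log(4.0/3) = 0.2877
  log(r/|z_k|) for z_k = 2: log(4.0/2) = 0.6931
  log(r/|z_k|) for z_k = 2: log(4.0/2) = 0.6931
  Outside zeros (-5) contribute nothing to the Jensen sum.
Sum over inside zeros: 1.6740.
I(r) = log|p(0)| + (inside sum) = 4.0943 + 1.6740 = 5.7683.
Note: since some zeros are outside |z| ≤ r, the simplified n·log(r) form does NOT apply — only the inside zeros contribute.

I(r) ≈ 5.7683.


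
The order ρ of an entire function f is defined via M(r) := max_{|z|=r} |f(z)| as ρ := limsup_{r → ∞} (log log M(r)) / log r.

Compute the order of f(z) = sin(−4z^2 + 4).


Write sin(w) = (e^{iw} ± e^{−iw})/(2 or 2i), so |sin(w)| ≤ e^{|w|}. With w = −4z^2 + 4, |w| ≤ 4r^2 + 4 on |z|=r, giving M(r) ≤ e^{4r^2 + 4} and ρ ≤ 2. For the lower bound, choose z on |z|=r with -4z^2 purely imaginary of modulus 4r^2; then |sin(−4z^2 + 4)| grows like e^{4r^2}/2, so ρ ≥ 2. Hence ρ = 2.
Therefore ρ = 2.

Order ρ = 2.


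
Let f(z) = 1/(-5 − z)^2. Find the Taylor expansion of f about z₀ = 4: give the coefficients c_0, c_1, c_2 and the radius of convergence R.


Let w = z − z₀, so z = z₀ + w.
Then -5 − z = -5 − (z₀ + w) = (-5 − z₀) − w = -9 − w.
f(z) = 1/(-9 − w)^2 = (1/(-9)^2) · (1 − w/(-9))^{−2}.
By the binomial series (1−u)^{−2} = Σ_{n≥0} C(n+1, 1) u^n for |u|<1, with u = w/(-9):
  c_n = C(n+1, 1) / (-9)^(n+2).
  c_0 = 1/(-9)^2 = 1/81.
  c_1 = 2/(-9)^3 = -2/729.
  c_2 = 3/(-9)^4 = 1/2187.
The series is valid for |w/d| < 1, i.e. |z − z₀| < |d|.
Radius of convergence: R = |-5 − z₀| = |-9| = 9 (distance from z₀ to the singularity z = -5).

c_0 = 1/81, c_1 = -2/729, c_2 = 1/2187; R = 9.


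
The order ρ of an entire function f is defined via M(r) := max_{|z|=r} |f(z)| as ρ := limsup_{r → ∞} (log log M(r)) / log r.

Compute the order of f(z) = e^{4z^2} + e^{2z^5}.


Each summand is entire of order 2 and 5 respectively (as in the single-exponential case). The order of a sum is at most the max of the orders, so ρ ≤ 5. For the lower bound: on |z|=r choose arg z so that 2z^5 is real positive; then |e^{2z^5}| = e^{2r^5} while |e^{4z^2}| ≤ e^{4r^2} = o(e^{2r^5}). So |f| ≥ e^{2r^5}(1 − o(1)) and ρ ≥ 5. Hence ρ = max(2, 5) = 5.
Therefore ρ = 5.

Order ρ = 5.


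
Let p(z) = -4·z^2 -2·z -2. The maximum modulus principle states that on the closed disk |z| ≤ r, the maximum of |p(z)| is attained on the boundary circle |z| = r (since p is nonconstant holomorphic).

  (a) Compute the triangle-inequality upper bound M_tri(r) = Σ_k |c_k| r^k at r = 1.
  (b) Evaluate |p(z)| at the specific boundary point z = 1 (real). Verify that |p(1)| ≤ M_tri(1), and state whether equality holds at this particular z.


Coefficients: c_0 = -2, c_1 = -2, c_2 = -4. Radius r = 1.
Part (a). Triangle bound: M_tri(r) = Σ_k |c_k| r^k
  = |-2|·1^0 + |-2|·1^1 + |-4|·1^2
  = 2 + 2 + 4 = 8.
This bounds M(r) := max_{|z|=r} |p(z)| from above; equality holds iff all terms c_k z^k can be made to align in phase at a single z on |z|=r.
Part (b). At z = 1 (real, on the circle |z| = r):
  p(1) = (-2)·1^0 + (-2)·1^1 + (-4)·1^2 = -8.
  |p(1)| = 8.
Since all nonzero coefficients share the same sign, |p(1)| = 8 = M_tri(1); the triangle bound is attained at z = 1, so in fact M(r) = 8.

M_tri(1) = 8; |p(1)| = 8; equality at z=1: yes.
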